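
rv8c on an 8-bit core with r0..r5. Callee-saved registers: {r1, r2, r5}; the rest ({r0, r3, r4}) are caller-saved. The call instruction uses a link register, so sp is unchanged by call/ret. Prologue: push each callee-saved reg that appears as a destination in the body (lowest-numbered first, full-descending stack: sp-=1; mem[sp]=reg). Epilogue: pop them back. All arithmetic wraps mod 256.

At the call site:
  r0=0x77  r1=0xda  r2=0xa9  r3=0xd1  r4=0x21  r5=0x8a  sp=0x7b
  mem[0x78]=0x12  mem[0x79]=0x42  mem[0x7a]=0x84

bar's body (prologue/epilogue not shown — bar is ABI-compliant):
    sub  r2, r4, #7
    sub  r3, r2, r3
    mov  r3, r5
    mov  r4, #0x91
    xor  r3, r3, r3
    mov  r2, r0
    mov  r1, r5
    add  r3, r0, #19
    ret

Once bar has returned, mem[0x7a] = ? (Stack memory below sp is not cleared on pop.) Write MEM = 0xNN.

prologue: push r1 -> mem[0x7a]=0xda, sp=0x7a
prologue: push r2 -> mem[0x79]=0xa9, sp=0x79
body[0] sub  r2, r4, #7 -> r2=0x1a
body[1] sub  r3, r2, r3 -> r3=0x49
body[2] mov  r3, r5 -> r3=0x8a
body[3] mov  r4, #0x91 -> r4=0x91
body[4] xor  r3, r3, r3 -> r3=0x00
body[5] mov  r2, r0 -> r2=0x77
body[6] mov  r1, r5 -> r1=0x8a
body[7] add  r3, r0, #19 -> r3=0x8a
epilogue: pop r2=0xa9, sp=0x7a
epilogue: pop r1=0xda, sp=0x7b
prologue pushed ['r1', 'r2'] at ['0x7a', '0x79']

MEM = 0xda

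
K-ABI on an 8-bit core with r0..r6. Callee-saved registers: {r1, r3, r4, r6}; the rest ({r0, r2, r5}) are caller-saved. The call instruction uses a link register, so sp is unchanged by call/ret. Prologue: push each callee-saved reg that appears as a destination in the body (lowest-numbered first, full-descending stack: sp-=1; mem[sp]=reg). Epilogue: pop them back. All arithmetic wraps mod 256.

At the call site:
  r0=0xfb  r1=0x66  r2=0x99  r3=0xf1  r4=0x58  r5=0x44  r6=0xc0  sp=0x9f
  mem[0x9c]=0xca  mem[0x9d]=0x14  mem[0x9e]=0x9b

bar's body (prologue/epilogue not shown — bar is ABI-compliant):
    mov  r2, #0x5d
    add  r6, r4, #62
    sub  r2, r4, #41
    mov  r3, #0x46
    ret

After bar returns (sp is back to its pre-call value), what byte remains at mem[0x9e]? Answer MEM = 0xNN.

prologue: push r3 → mem[0x9e]=0xf1, sp=0x9e
prologue: push r6 → mem[0x9d]=0xc0, sp=0x9d
body[0] mov  r2, #0x5d → r2=0x5d
body[1] add  r6, r4, #62 → r6=0x96
body[2] sub  r2, r4, #41 → r2=0x2f
body[3] mov  r3, #0x46 → r3=0x46
epilogue: pop r6=0xc0, sp=0x9e
epilogue: pop r3=0xf1, sp=0x9f
prologue pushed ['r3', 'r6'] at ['0x9e', '0x9d']

MEM = 0xf1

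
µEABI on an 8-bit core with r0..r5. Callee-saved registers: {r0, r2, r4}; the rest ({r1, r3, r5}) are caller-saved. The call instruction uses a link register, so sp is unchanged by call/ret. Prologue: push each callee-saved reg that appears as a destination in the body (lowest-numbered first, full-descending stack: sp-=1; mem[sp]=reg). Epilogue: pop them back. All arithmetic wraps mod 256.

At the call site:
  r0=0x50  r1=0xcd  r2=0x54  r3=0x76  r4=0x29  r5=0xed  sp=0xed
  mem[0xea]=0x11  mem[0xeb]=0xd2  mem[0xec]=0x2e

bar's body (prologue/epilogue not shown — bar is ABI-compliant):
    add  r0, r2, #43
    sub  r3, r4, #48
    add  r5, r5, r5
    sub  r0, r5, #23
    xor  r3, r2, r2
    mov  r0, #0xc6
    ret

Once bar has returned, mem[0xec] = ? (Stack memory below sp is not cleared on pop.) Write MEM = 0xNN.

prologue: push r0 -> mem[0xec]=0x50, sp=0xec
body[0] add  r0, r2, #43 -> r0=0x7f
body[1] sub  r3, r4, #48 -> r3=0xf9
body[2] add  r5, r5, r5 -> r5=0xda
body[3] sub  r0, r5, #23 -> r0=0xc3
body[4] xor  r3, r2, r2 -> r3=0x00
body[5] mov  r0, #0xc6 -> r0=0xc6
epilogue: pop r0=0x50, sp=0xed
prologue pushed ['r0'] at ['0xec']

MEM = 0x50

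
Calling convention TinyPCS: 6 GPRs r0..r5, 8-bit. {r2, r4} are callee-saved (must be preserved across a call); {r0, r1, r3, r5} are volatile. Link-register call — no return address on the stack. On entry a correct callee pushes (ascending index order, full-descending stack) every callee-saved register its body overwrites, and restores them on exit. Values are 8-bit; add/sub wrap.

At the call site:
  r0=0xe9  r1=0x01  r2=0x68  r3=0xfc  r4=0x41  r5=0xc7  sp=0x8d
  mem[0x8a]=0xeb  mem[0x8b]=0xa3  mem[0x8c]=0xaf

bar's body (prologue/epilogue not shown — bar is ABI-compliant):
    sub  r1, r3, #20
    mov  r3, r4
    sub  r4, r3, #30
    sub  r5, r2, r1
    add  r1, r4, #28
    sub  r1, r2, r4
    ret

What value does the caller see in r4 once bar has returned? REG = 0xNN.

prologue: push r4 → mem[0x8c]=0x41, sp=0x8c
body[0] sub  r1, r3, #20 → r1=0xe8
body[1] mov  r3, r4 → r3=0x41
body[2] sub  r4, r3, #30 → r4=0x23
body[3] sub  r5, r2, r1 → r5=0x80
body[4] add  r1, r4, #28 → r1=0x3f
body[5] sub  r1, r2, r4 → r1=0x45
epilogue: pop r4=0x41, sp=0x8d
r4 is callee-saved → restored

REG = 0x41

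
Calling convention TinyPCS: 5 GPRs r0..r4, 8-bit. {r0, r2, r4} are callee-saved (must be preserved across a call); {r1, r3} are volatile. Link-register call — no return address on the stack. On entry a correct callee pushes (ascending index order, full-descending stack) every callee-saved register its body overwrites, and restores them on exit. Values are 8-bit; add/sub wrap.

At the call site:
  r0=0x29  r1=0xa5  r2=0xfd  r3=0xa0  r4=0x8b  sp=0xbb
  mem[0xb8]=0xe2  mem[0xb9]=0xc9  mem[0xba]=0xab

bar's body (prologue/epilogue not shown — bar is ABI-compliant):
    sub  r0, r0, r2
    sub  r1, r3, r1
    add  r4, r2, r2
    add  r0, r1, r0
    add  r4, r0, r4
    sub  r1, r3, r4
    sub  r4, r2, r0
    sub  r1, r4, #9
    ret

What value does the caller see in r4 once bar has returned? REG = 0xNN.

prologue: push r0 -> mem[0xba]=0x29, sp=0xba
prologue: push r4 -> mem[0xb9]=0x8b, sp=0xb9
body[0] sub  r0, r0, r2 -> r0=0x2c
body[1] sub  r1, r3, r1 -> r1=0xfb
body[2] add  r4, r2, r2 -> r4=0xfa
body[3] add  r0, r1, r0 -> r0=0x27
body[4] add  r4, r0, r4 -> r4=0x21
body[5] sub  r1, r3, r4 -> r1=0x7f
body[6] sub  r4, r2, r0 -> r4=0xd6
body[7] sub  r1, r4, #9 -> r1=0xcd
epilogue: pop r4=0x8b, sp=0xba
epilogue: pop r0=0x29, sp=0xbb
r4 is callee-saved -> restored

REG = 0x8b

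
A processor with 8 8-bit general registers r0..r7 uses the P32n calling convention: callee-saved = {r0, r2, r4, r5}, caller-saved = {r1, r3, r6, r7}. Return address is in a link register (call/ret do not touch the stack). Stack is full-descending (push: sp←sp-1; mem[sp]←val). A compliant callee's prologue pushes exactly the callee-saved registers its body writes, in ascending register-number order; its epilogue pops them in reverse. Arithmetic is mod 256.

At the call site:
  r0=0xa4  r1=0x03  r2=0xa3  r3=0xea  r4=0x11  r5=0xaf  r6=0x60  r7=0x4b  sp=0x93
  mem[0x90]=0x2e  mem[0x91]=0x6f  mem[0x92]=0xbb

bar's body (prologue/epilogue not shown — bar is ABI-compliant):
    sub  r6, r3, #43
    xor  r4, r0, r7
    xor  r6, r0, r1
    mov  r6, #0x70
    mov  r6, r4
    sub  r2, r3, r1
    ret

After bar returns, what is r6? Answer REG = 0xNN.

REG = 0xef

prologue: push r2 → mem[0x92]=0xa3, sp=0x92
prologue: push r4 → mem[0x91]=0x11, sp=0x91
body[0] sub  r6, r3, #43 → r6=0xbf
body[1] xor  r4, r0, r7 → r4=0xef
body[2] xor  r6, r0, r1 → r6=0xa7
body[3] mov  r6, #0x70 → r6=0x70
body[4] mov  r6, r4 → r6=0xef
body[5] sub  r2, r3, r1 → r2=0xe7
epilogue: pop r4=0x11, sp=0x92
epilogue: pop r2=0xa3, sp=0x93
r6 is caller-saved → body value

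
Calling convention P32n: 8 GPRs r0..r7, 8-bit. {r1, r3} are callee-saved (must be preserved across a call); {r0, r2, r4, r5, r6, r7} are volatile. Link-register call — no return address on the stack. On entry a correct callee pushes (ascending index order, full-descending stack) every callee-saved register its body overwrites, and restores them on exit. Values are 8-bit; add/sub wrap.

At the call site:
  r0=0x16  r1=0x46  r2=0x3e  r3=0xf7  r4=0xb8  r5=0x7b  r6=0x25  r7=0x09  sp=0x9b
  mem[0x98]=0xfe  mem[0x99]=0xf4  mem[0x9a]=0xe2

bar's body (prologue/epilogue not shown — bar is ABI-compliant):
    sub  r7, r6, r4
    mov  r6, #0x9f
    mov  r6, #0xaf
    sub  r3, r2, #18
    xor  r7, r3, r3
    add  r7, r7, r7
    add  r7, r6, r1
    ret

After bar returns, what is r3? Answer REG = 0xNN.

REG = 0xf7

prologue: push r3 -> mem[0x9a]=0xf7, sp=0x9a
body[0] sub  r7, r6, r4 -> r7=0x6d
body[1] mov  r6, #0x9f -> r6=0x9f
body[2] mov  r6, #0xaf -> r6=0xaf
body[3] sub  r3, r2, #18 -> r3=0x2c
body[4] xor  r7, r3, r3 -> r7=0x00
body[5] add  r7, r7, r7 -> r7=0x00
body[6] add  r7, r6, r1 -> r7=0xf5
epilogue: pop r3=0xf7, sp=0x9b
r3 is callee-saved -> restored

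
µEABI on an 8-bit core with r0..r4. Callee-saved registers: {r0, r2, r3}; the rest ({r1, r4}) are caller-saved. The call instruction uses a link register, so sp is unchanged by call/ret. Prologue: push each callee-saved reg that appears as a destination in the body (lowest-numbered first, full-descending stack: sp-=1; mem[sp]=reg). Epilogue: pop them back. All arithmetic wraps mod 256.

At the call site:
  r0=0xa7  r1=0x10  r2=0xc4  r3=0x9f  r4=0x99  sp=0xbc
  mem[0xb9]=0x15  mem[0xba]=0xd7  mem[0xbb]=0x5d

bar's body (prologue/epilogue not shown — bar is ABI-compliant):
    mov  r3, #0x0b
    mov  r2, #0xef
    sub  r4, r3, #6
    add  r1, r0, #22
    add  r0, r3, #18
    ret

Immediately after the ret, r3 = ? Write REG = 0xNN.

REG = 0x9f

prologue: push r0 → mem[0xbb]=0xa7, sp=0xbb
prologue: push r2 → mem[0xba]=0xc4, sp=0xba
prologue: push r3 → mem[0xb9]=0x9f, sp=0xb9
body[0] mov  r3, #0x0b → r3=0x0b
body[1] mov  r2, #0xef → r2=0xef
body[2] sub  r4, r3, #6 → r4=0x05
body[3] add  r1, r0, #22 → r1=0xbd
body[4] add  r0, r3, #18 → r0=0x1d
epilogue: pop r3=0x9f, sp=0xba
epilogue: pop r2=0xc4, sp=0xbb
epilogue: pop r0=0xa7, sp=0xbc
r3 is callee-saved → restored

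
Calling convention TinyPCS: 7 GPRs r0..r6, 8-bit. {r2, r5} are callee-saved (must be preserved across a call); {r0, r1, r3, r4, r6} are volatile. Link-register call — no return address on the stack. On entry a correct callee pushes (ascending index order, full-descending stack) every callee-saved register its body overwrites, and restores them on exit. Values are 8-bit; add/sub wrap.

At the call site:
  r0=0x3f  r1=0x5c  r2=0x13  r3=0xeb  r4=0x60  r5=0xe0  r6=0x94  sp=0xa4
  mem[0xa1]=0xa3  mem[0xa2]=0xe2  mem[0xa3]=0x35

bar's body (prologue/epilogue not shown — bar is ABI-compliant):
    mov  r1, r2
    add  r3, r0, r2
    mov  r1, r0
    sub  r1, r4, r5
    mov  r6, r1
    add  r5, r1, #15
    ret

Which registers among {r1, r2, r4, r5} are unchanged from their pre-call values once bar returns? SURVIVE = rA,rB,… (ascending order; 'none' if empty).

SURVIVE = r2,r4,r5

prologue: push r5 → mem[0xa3]=0xe0, sp=0xa3
body[0] mov  r1, r2 → r1=0x13
body[1] add  r3, r0, r2 → r3=0x52
body[2] mov  r1, r0 → r1=0x3f
body[3] sub  r1, r4, r5 → r1=0x80
body[4] mov  r6, r1 → r6=0x80
body[5] add  r5, r1, #15 → r5=0x8f
epilogue: pop r5=0xe0, sp=0xa4
r1: caller-saved, written=True
r2: callee-saved, written=False
r4: caller-saved, written=False
r5: callee-saved, written=True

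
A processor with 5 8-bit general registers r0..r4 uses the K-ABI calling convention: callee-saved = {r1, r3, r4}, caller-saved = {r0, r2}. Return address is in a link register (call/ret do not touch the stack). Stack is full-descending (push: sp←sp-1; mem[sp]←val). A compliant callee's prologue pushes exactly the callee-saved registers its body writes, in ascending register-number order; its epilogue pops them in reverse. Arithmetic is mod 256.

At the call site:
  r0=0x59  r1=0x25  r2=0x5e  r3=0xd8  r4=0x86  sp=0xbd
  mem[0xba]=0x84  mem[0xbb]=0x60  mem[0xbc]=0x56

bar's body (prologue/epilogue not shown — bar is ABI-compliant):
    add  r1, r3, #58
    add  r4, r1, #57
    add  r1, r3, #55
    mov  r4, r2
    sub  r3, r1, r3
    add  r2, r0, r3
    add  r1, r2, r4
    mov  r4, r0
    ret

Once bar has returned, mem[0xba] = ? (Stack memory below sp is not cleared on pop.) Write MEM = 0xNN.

MEM = 0x86

prologue: push r1 -> mem[0xbc]=0x25, sp=0xbc
prologue: push r3 -> mem[0xbb]=0xd8, sp=0xbb
prologue: push r4 -> mem[0xba]=0x86, sp=0xba
body[0] add  r1, r3, #58 -> r1=0x12
body[1] add  r4, r1, #57 -> r4=0x4b
body[2] add  r1, r3, #55 -> r1=0x0f
body[3] mov  r4, r2 -> r4=0x5e
body[4] sub  r3, r1, r3 -> r3=0x37
body[5] add  r2, r0, r3 -> r2=0x90
body[6] add  r1, r2, r4 -> r1=0xee
body[7] mov  r4, r0 -> r4=0x59
epilogue: pop r4=0x86, sp=0xbb
epilogue: pop r3=0xd8, sp=0xbc
epilogue: pop r1=0x25, sp=0xbd
prologue pushed ['r1', 'r3', 'r4'] at ['0xbc', '0xbb', '0xba']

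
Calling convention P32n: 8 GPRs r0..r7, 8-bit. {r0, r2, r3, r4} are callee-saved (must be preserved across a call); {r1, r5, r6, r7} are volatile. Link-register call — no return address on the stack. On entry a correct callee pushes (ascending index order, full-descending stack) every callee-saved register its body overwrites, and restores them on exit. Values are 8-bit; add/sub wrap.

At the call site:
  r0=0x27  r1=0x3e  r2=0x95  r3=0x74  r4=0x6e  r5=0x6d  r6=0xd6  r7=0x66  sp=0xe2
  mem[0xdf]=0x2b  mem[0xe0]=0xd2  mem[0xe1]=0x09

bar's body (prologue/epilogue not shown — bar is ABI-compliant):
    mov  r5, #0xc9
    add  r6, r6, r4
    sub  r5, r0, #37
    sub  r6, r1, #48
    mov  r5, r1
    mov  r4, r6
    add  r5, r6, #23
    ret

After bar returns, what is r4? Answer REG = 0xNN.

REG = 0x6e

prologue: push r4 -> mem[0xe1]=0x6e, sp=0xe1
body[0] mov  r5, #0xc9 -> r5=0xc9
body[1] add  r6, r6, r4 -> r6=0x44
body[2] sub  r5, r0, #37 -> r5=0x02
body[3] sub  r6, r1, #48 -> r6=0x0e
body[4] mov  r5, r1 -> r5=0x3e
body[5] mov  r4, r6 -> r4=0x0e
body[6] add  r5, r6, #23 -> r5=0x25
epilogue: pop r4=0x6e, sp=0xe2
r4 is callee-saved -> restored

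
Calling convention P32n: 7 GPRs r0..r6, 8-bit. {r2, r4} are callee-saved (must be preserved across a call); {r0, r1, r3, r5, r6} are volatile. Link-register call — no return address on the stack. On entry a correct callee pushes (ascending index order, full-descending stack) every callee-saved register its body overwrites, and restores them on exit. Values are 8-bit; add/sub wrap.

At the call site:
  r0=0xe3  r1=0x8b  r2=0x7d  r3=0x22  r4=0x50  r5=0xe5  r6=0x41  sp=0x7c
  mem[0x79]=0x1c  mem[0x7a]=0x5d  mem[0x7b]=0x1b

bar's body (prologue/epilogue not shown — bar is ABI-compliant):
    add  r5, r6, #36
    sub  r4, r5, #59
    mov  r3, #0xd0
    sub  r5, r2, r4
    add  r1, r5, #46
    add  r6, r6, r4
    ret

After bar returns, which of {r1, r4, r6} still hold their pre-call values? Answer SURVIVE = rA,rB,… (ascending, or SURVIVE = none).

SURVIVE = r4

prologue: push r4 → mem[0x7b]=0x50, sp=0x7b
body[0] add  r5, r6, #36 → r5=0x65
body[1] sub  r4, r5, #59 → r4=0x2a
body[2] mov  r3, #0xd0 → r3=0xd0
body[3] sub  r5, r2, r4 → r5=0x53
body[4] add  r1, r5, #46 → r1=0x81
body[5] add  r6, r6, r4 → r6=0x6b
epilogue: pop r4=0x50, sp=0x7c
r1: caller-saved, written=True
r4: callee-saved, written=True
r6: caller-saved, written=True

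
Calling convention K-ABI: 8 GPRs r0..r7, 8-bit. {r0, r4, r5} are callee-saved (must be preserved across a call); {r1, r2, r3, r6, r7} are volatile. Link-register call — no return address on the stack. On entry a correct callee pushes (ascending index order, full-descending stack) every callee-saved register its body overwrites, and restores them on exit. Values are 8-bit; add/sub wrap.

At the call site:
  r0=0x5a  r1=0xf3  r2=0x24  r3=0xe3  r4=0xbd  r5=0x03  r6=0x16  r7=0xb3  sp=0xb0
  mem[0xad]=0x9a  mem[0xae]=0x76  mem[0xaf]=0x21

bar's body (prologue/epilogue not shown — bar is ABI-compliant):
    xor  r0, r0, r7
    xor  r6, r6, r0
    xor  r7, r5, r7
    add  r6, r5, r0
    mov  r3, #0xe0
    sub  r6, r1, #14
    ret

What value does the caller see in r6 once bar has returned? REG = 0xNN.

prologue: push r0 → mem[0xaf]=0x5a, sp=0xaf
body[0] xor  r0, r0, r7 → r0=0xe9
body[1] xor  r6, r6, r0 → r6=0xff
body[2] xor  r7, r5, r7 → r7=0xb0
body[3] add  r6, r5, r0 → r6=0xec
body[4] mov  r3, #0xe0 → r3=0xe0
body[5] sub  r6, r1, #14 → r6=0xe5
epilogue: pop r0=0x5a, sp=0xb0
r6 is caller-saved → body value

REG = 0xe5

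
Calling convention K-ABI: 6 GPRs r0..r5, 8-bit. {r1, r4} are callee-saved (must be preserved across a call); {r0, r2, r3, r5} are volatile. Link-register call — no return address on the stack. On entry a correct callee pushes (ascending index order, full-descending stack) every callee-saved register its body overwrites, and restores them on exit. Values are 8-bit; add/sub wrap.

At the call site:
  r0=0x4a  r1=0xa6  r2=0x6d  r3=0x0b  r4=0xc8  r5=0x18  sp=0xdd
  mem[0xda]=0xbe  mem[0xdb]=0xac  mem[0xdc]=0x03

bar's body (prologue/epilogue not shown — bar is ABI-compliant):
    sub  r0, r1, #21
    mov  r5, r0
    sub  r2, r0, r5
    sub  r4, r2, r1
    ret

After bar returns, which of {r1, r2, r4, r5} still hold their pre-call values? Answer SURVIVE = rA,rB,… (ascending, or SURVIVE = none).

prologue: push r4 -> mem[0xdc]=0xc8, sp=0xdc
body[0] sub  r0, r1, #21 -> r0=0x91
body[1] mov  r5, r0 -> r5=0x91
body[2] sub  r2, r0, r5 -> r2=0x00
body[3] sub  r4, r2, r1 -> r4=0x5a
epilogue: pop r4=0xc8, sp=0xdd
r1: callee-saved, written=False
r2: caller-saved, written=True
r4: callee-saved, written=True
r5: caller-saved, written=True

SURVIVE = r1,r4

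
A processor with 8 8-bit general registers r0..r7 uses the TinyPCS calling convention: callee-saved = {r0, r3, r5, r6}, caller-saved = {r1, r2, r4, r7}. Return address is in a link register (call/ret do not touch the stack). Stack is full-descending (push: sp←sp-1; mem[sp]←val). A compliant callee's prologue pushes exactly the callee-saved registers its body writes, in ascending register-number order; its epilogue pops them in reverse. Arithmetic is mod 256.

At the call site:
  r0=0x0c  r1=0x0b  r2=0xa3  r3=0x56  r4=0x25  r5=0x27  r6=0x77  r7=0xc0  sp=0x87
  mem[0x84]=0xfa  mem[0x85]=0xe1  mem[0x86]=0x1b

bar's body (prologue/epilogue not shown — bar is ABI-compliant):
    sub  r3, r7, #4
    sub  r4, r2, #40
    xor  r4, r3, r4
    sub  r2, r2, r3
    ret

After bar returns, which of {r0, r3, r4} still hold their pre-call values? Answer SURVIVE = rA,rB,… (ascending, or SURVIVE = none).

SURVIVE = r0,r3

prologue: push r3 -> mem[0x86]=0x56, sp=0x86
body[0] sub  r3, r7, #4 -> r3=0xbc
body[1] sub  r4, r2, #40 -> r4=0x7b
body[2] xor  r4, r3, r4 -> r4=0xc7
body[3] sub  r2, r2, r3 -> r2=0xe7
epilogue: pop r3=0x56, sp=0x87
r0: callee-saved, written=False
r3: callee-saved, written=True
r4: caller-saved, written=True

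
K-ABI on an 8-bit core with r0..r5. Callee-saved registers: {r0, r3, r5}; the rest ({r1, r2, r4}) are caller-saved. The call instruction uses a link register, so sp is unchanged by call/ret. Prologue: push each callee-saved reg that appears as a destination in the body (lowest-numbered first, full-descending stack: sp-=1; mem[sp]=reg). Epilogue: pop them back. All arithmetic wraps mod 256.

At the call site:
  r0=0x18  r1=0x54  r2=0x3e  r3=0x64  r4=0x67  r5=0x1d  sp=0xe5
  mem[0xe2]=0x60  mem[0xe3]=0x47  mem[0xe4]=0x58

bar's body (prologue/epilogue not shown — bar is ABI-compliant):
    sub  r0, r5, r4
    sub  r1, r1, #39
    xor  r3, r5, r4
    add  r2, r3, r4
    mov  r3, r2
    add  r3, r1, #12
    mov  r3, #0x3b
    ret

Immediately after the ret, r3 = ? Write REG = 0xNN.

REG = 0x64

prologue: push r0 → mem[0xe4]=0x18, sp=0xe4
prologue: push r3 → mem[0xe3]=0x64, sp=0xe3
body[0] sub  r0, r5, r4 → r0=0xb6
body[1] sub  r1, r1, #39 → r1=0x2d
body[2] xor  r3, r5, r4 → r3=0x7a
body[3] add  r2, r3, r4 → r2=0xe1
body[4] mov  r3, r2 → r3=0xe1
body[5] add  r3, r1, #12 → r3=0x39
body[6] mov  r3, #0x3b → r3=0x3b
epilogue: pop r3=0x64, sp=0xe4
epilogue: pop r0=0x18, sp=0xe5
r3 is callee-saved → restored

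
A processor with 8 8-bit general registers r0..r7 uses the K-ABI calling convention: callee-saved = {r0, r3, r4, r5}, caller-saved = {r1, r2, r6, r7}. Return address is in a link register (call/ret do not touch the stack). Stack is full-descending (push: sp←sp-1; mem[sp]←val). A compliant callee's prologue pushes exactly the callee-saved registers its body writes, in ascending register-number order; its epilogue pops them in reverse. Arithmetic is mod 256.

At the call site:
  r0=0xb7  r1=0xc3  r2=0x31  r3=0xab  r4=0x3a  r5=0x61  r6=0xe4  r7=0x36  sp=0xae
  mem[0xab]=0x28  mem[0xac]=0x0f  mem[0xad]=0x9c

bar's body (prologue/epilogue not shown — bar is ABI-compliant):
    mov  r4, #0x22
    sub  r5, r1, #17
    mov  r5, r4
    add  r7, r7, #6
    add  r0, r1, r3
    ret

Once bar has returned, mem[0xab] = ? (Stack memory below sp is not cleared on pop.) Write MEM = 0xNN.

MEM = 0x61

prologue: push r0 → mem[0xad]=0xb7, sp=0xad
prologue: push r4 → mem[0xac]=0x3a, sp=0xac
prologue: push r5 → mem[0xab]=0x61, sp=0xab
body[0] mov  r4, #0x22 → r4=0x22
body[1] sub  r5, r1, #17 → r5=0xb2
body[2] mov  r5, r4 → r5=0x22
body[3] add  r7, r7, #6 → r7=0x3c
body[4] add  r0, r1, r3 → r0=0x6e
epilogue: pop r5=0x61, sp=0xac
epilogue: pop r4=0x3a, sp=0xad
epilogue: pop r0=0xb7, sp=0xae
prologue pushed ['r0', 'r4', 'r5'] at ['0xad', '0xac', '0xab']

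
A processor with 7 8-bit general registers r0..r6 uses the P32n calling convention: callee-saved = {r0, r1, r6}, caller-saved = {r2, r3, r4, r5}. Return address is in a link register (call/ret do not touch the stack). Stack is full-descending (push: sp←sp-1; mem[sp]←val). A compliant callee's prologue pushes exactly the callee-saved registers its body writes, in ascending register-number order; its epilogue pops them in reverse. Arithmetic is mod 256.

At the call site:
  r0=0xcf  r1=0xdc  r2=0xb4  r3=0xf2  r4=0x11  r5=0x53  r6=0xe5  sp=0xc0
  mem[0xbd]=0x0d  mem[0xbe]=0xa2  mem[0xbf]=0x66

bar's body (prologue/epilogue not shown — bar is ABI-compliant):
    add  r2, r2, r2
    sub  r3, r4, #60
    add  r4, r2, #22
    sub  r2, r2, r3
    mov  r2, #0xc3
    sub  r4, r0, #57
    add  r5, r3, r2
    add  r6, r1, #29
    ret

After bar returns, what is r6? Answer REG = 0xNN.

prologue: push r6 -> mem[0xbf]=0xe5, sp=0xbf
body[0] add  r2, r2, r2 -> r2=0x68
body[1] sub  r3, r4, #60 -> r3=0xd5
body[2] add  r4, r2, #22 -> r4=0x7e
body[3] sub  r2, r2, r3 -> r2=0x93
body[4] mov  r2, #0xc3 -> r2=0xc3
body[5] sub  r4, r0, #57 -> r4=0x96
body[6] add  r5, r3, r2 -> r5=0x98
body[7] add  r6, r1, #29 -> r6=0xf9
epilogue: pop r6=0xe5, sp=0xc0
r6 is callee-saved -> restored

REG = 0xe5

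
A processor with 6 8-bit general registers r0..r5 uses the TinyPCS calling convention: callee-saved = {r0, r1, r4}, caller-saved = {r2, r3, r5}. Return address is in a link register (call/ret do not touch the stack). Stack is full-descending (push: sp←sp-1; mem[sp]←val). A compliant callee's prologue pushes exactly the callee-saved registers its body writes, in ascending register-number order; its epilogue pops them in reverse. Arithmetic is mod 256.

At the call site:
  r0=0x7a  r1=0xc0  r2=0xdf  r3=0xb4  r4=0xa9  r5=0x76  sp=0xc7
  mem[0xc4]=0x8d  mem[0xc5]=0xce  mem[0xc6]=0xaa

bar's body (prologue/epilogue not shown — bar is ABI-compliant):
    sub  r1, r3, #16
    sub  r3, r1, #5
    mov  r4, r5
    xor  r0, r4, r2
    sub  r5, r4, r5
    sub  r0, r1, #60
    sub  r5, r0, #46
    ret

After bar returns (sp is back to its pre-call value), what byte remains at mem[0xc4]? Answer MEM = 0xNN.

prologue: push r0 → mem[0xc6]=0x7a, sp=0xc6
prologue: push r1 → mem[0xc5]=0xc0, sp=0xc5
prologue: push r4 → mem[0xc4]=0xa9, sp=0xc4
body[0] sub  r1, r3, #16 → r1=0xa4
body[1] sub  r3, r1, #5 → r3=0x9f
body[2] mov  r4, r5 → r4=0x76
body[3] xor  r0, r4, r2 → r0=0xa9
body[4] sub  r5, r4, r5 → r5=0x00
body[5] sub  r0, r1, #60 → r0=0x68
body[6] sub  r5, r0, #46 → r5=0x3a
epilogue: pop r4=0xa9, sp=0xc5
epilogue: pop r1=0xc0, sp=0xc6
epilogue: pop r0=0x7a, sp=0xc7
prologue pushed ['r0', 'r1', 'r4'] at ['0xc6', '0xc5', '0xc4']

MEM = 0xa9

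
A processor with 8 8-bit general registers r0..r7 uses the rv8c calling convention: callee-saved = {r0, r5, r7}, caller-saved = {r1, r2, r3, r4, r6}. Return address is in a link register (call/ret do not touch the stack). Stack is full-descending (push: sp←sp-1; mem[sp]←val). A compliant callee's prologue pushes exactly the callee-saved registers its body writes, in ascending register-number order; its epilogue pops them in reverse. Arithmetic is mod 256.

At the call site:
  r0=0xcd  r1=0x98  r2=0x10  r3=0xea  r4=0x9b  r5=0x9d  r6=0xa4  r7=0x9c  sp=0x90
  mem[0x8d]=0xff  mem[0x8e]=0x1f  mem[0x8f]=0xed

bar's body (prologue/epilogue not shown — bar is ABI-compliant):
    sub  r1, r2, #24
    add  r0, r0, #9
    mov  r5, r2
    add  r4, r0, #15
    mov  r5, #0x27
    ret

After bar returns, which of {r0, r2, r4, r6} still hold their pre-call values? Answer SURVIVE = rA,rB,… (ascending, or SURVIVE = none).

prologue: push r0 -> mem[0x8f]=0xcd, sp=0x8f
prologue: push r5 -> mem[0x8e]=0x9d, sp=0x8e
body[0] sub  r1, r2, #24 -> r1=0xf8
body[1] add  r0, r0, #9 -> r0=0xd6
body[2] mov  r5, r2 -> r5=0x10
body[3] add  r4, r0, #15 -> r4=0xe5
body[4] mov  r5, #0x27 -> r5=0x27
epilogue: pop r5=0x9d, sp=0x8f
epilogue: pop r0=0xcd, sp=0x90
r0: callee-saved, written=True
r2: caller-saved, written=False
r4: caller-saved, written=True
r6: caller-saved, written=False

SURVIVE = r0,r2,r6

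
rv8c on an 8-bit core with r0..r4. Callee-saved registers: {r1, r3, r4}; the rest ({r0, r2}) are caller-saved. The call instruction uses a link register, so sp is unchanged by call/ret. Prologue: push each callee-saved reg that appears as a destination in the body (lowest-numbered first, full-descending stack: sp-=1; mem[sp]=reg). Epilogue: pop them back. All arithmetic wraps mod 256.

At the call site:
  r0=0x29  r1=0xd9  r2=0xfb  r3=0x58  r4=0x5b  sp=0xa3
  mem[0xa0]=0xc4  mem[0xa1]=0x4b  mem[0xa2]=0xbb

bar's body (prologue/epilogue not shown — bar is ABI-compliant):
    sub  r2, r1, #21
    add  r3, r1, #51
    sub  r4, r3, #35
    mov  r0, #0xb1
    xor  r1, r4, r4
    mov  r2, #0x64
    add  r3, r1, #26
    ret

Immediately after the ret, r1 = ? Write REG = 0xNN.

REG = 0xd9

prologue: push r1 -> mem[0xa2]=0xd9, sp=0xa2
prologue: push r3 -> mem[0xa1]=0x58, sp=0xa1
prologue: push r4 -> mem[0xa0]=0x5b, sp=0xa0
body[0] sub  r2, r1, #21 -> r2=0xc4
body[1] add  r3, r1, #51 -> r3=0x0c
body[2] sub  r4, r3, #35 -> r4=0xe9
body[3] mov  r0, #0xb1 -> r0=0xb1
body[4] xor  r1, r4, r4 -> r1=0x00
body[5] mov  r2, #0x64 -> r2=0x64
body[6] add  r3, r1, #26 -> r3=0x1a
epilogue: pop r4=0x5b, sp=0xa1
epilogue: pop r3=0x58, sp=0xa2
epilogue: pop r1=0xd9, sp=0xa3
r1 is callee-saved -> restored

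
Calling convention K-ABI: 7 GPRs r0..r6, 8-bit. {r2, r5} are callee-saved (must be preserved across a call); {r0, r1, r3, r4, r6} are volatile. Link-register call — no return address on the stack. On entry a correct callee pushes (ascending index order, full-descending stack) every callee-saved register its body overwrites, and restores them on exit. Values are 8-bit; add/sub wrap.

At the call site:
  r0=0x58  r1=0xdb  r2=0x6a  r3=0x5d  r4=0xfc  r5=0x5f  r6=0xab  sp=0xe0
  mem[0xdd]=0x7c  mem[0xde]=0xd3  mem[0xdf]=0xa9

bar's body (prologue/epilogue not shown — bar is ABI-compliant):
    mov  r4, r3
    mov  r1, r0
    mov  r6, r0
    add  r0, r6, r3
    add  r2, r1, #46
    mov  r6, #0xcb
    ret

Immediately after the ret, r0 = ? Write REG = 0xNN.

prologue: push r2 -> mem[0xdf]=0x6a, sp=0xdf
body[0] mov  r4, r3 -> r4=0x5d
body[1] mov  r1, r0 -> r1=0x58
body[2] mov  r6, r0 -> r6=0x58
body[3] add  r0, r6, r3 -> r0=0xb5
body[4] add  r2, r1, #46 -> r2=0x86
body[5] mov  r6, #0xcb -> r6=0xcb
epilogue: pop r2=0x6a, sp=0xe0
r0 is caller-saved -> body value

REG = 0xb5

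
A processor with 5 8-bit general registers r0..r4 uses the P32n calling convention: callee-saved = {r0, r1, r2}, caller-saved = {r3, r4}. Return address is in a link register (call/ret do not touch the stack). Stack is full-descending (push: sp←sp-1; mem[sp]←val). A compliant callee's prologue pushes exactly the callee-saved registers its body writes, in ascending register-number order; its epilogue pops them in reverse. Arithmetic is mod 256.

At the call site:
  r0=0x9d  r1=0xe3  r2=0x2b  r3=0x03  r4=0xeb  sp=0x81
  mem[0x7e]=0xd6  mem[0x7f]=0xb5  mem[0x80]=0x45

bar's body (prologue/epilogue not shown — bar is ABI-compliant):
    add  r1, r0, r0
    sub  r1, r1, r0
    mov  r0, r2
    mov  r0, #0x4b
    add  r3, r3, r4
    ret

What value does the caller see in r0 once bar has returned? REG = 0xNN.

prologue: push r0 → mem[0x80]=0x9d, sp=0x80
prologue: push r1 → mem[0x7f]=0xe3, sp=0x7f
body[0] add  r1, r0, r0 → r1=0x3a
body[1] sub  r1, r1, r0 → r1=0x9d
body[2] mov  r0, r2 → r0=0x2b
body[3] mov  r0, #0x4b → r0=0x4b
body[4] add  r3, r3, r4 → r3=0xee
epilogue: pop r1=0xe3, sp=0x80
epilogue: pop r0=0x9d, sp=0x81
r0 is callee-saved → restored

REG = 0x9d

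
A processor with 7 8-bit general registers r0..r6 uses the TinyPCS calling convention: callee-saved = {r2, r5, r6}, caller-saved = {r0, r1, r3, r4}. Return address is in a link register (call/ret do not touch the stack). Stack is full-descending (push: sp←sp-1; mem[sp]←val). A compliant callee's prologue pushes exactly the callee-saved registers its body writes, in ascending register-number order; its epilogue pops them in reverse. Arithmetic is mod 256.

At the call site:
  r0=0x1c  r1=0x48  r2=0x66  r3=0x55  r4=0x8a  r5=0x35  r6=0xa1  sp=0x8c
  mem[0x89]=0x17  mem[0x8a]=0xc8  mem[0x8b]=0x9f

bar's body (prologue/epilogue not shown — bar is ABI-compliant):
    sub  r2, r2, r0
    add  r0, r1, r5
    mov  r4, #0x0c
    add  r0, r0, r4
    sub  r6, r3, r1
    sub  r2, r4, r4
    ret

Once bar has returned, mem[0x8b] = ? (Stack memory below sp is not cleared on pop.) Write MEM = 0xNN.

prologue: push r2 → mem[0x8b]=0x66, sp=0x8b
prologue: push r6 → mem[0x8a]=0xa1, sp=0x8a
body[0] sub  r2, r2, r0 → r2=0x4a
body[1] add  r0, r1, r5 → r0=0x7d
body[2] mov  r4, #0x0c → r4=0x0c
body[3] add  r0, r0, r4 → r0=0x89
body[4] sub  r6, r3, r1 → r6=0x0d
body[5] sub  r2, r4, r4 → r2=0x00
epilogue: pop r6=0xa1, sp=0x8b
epilogue: pop r2=0x66, sp=0x8c
prologue pushed ['r2', 'r6'] at ['0x8b', '0x8a']

MEM = 0x66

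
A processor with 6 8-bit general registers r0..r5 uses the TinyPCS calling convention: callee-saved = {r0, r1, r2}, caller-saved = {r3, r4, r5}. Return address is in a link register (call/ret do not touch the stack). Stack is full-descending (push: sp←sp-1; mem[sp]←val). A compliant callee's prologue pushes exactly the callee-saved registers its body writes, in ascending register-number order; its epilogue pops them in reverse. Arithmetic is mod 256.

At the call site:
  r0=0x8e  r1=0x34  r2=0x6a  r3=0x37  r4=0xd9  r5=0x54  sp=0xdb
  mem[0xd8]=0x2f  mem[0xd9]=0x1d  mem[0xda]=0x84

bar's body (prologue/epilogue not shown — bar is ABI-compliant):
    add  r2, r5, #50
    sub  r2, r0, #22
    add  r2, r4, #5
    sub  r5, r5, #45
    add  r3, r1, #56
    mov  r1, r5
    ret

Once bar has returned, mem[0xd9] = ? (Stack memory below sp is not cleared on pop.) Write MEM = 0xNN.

prologue: push r1 -> mem[0xda]=0x34, sp=0xda
prologue: push r2 -> mem[0xd9]=0x6a, sp=0xd9
body[0] add  r2, r5, #50 -> r2=0x86
body[1] sub  r2, r0, #22 -> r2=0x78
body[2] add  r2, r4, #5 -> r2=0xde
body[3] sub  r5, r5, #45 -> r5=0x27
body[4] add  r3, r1, #56 -> r3=0x6c
body[5] mov  r1, r5 -> r1=0x27
epilogue: pop r2=0x6a, sp=0xda
epilogue: pop r1=0x34, sp=0xdb
prologue pushed ['r1', 'r2'] at ['0xda', '0xd9']

MEM = 0x6a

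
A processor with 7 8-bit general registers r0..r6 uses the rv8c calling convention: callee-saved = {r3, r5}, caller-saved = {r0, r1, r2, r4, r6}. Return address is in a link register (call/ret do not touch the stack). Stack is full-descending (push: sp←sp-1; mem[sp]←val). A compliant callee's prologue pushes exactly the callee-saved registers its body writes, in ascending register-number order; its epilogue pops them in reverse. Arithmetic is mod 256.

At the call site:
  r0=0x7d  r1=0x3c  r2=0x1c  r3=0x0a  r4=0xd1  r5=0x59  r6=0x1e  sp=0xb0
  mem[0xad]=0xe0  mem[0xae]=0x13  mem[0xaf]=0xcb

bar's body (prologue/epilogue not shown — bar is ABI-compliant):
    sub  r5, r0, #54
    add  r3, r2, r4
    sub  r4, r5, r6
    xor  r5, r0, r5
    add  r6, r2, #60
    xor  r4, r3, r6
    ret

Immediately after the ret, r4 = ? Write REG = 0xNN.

REG = 0xb5

prologue: push r3 → mem[0xaf]=0x0a, sp=0xaf
prologue: push r5 → mem[0xae]=0x59, sp=0xae
body[0] sub  r5, r0, #54 → r5=0x47
body[1] add  r3, r2, r4 → r3=0xed
body[2] sub  r4, r5, r6 → r4=0x29
body[3] xor  r5, r0, r5 → r5=0x3a
body[4] add  r6, r2, #60 → r6=0x58
body[5] xor  r4, r3, r6 → r4=0xb5
epilogue: pop r5=0x59, sp=0xaf
epilogue: pop r3=0x0a, sp=0xb0
r4 is caller-saved → body value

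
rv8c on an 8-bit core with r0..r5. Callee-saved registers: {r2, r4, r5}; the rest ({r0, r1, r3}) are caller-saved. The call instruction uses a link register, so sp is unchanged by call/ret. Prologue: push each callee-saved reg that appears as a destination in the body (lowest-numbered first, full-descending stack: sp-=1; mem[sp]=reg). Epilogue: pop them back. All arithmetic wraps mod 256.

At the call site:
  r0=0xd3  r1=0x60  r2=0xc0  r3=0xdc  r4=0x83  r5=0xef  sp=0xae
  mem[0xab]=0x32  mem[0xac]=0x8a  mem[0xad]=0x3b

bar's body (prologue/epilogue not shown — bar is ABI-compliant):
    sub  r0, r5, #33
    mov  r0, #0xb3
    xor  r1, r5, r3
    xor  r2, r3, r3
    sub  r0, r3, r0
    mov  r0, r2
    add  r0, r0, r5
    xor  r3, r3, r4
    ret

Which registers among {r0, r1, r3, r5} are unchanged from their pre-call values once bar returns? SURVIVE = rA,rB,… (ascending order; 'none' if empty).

SURVIVE = r5

prologue: push r2 -> mem[0xad]=0xc0, sp=0xad
body[0] sub  r0, r5, #33 -> r0=0xce
body[1] mov  r0, #0xb3 -> r0=0xb3
body[2] xor  r1, r5, r3 -> r1=0x33
body[3] xor  r2, r3, r3 -> r2=0x00
body[4] sub  r0, r3, r0 -> r0=0x29
body[5] mov  r0, r2 -> r0=0x00
body[6] add  r0, r0, r5 -> r0=0xef
body[7] xor  r3, r3, r4 -> r3=0x5f
epilogue: pop r2=0xc0, sp=0xae
r0: caller-saved, written=True
r1: caller-saved, written=True
r3: caller-saved, written=True
r5: callee-saved, written=False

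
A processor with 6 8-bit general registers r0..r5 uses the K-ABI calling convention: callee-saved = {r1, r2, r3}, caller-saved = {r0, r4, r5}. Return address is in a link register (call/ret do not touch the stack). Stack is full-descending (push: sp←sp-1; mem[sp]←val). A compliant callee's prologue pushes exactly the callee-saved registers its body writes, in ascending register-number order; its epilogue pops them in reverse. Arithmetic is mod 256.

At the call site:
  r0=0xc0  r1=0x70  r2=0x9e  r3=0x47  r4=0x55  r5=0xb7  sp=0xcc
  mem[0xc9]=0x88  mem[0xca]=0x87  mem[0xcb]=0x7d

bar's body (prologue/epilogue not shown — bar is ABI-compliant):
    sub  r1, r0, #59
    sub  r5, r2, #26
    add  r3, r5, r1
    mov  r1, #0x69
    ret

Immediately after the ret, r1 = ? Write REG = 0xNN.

prologue: push r1 -> mem[0xcb]=0x70, sp=0xcb
prologue: push r3 -> mem[0xca]=0x47, sp=0xca
body[0] sub  r1, r0, #59 -> r1=0x85
body[1] sub  r5, r2, #26 -> r5=0x84
body[2] add  r3, r5, r1 -> r3=0x09
body[3] mov  r1, #0x69 -> r1=0x69
epilogue: pop r3=0x47, sp=0xcb
epilogue: pop r1=0x70, sp=0xcc
r1 is callee-saved -> restored

REG = 0x70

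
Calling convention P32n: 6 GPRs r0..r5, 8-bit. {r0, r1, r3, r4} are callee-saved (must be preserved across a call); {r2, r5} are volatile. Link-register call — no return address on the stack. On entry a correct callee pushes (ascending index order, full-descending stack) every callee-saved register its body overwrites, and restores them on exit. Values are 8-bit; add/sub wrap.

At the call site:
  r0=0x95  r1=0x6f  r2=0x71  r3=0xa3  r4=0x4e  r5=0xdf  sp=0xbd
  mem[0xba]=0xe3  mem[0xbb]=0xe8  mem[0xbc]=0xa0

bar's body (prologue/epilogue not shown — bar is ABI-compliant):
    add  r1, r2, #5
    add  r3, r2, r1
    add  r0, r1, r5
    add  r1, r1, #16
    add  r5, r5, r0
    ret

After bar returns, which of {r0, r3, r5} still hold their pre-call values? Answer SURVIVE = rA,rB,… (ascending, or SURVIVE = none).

prologue: push r0 -> mem[0xbc]=0x95, sp=0xbc
prologue: push r1 -> mem[0xbb]=0x6f, sp=0xbb
prologue: push r3 -> mem[0xba]=0xa3, sp=0xba
body[0] add  r1, r2, #5 -> r1=0x76
body[1] add  r3, r2, r1 -> r3=0xe7
body[2] add  r0, r1, r5 -> r0=0x55
body[3] add  r1, r1, #16 -> r1=0x86
body[4] add  r5, r5, r0 -> r5=0x34
epilogue: pop r3=0xa3, sp=0xbb
epilogue: pop r1=0x6f, sp=0xbc
epilogue: pop r0=0x95, sp=0xbd
r0: callee-saved, written=True
r3: callee-saved, written=True
r5: caller-saved, written=True

SURVIVE = r0,r3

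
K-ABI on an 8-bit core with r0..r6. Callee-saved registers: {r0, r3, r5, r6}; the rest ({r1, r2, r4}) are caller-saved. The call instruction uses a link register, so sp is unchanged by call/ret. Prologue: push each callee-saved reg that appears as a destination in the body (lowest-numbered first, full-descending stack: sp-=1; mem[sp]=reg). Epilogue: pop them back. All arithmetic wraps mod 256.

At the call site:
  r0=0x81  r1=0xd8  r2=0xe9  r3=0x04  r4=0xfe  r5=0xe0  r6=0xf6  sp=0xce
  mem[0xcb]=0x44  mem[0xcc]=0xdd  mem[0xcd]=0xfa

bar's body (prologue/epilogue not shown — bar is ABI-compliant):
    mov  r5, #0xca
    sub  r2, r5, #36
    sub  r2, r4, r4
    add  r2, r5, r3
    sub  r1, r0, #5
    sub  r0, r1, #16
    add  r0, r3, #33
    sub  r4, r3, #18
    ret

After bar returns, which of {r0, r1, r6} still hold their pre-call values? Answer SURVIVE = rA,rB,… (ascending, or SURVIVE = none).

SURVIVE = r0,r6

prologue: push r0 → mem[0xcd]=0x81, sp=0xcd
prologue: push r5 → mem[0xcc]=0xe0, sp=0xcc
body[0] mov  r5, #0xca → r5=0xca
body[1] sub  r2, r5, #36 → r2=0xa6
body[2] sub  r2, r4, r4 → r2=0x00
body[3] add  r2, r5, r3 → r2=0xce
body[4] sub  r1, r0, #5 → r1=0x7c
body[5] sub  r0, r1, #16 → r0=0x6c
body[6] add  r0, r3, #33 → r0=0x25
body[7] sub  r4, r3, #18 → r4=0xf2
epilogue: pop r5=0xe0, sp=0xcd
epilogue: pop r0=0x81, sp=0xce
r0: callee-saved, written=True
r1: caller-saved, written=True
r6: callee-saved, written=False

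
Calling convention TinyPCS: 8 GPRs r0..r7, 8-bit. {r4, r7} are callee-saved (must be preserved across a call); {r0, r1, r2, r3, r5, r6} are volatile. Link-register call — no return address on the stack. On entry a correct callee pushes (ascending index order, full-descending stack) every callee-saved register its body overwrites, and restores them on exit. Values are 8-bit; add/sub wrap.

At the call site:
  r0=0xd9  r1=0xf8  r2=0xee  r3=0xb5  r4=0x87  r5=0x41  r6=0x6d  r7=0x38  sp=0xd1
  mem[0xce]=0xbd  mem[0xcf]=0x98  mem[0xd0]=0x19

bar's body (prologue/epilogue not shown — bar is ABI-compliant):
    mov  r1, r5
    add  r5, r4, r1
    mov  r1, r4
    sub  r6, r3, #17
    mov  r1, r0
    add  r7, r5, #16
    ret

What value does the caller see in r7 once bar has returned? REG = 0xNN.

REG = 0x38

prologue: push r7 -> mem[0xd0]=0x38, sp=0xd0
body[0] mov  r1, r5 -> r1=0x41
body[1] add  r5, r4, r1 -> r5=0xc8
body[2] mov  r1, r4 -> r1=0x87
body[3] sub  r6, r3, #17 -> r6=0xa4
body[4] mov  r1, r0 -> r1=0xd9
body[5] add  r7, r5, #16 -> r7=0xd8
epilogue: pop r7=0x38, sp=0xd1
r7 is callee-saved -> restored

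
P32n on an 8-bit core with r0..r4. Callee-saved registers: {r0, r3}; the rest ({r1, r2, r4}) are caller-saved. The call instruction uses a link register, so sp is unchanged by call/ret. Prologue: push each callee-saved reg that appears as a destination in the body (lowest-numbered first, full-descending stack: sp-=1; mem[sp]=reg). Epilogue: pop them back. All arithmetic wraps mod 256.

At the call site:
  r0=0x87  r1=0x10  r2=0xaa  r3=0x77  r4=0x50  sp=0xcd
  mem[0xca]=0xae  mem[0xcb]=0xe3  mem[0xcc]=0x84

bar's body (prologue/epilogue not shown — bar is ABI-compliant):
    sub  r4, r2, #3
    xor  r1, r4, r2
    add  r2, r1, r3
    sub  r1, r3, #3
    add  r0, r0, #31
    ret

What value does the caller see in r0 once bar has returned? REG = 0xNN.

REG = 0x87

prologue: push r0 → mem[0xcc]=0x87, sp=0xcc
body[0] sub  r4, r2, #3 → r4=0xa7
body[1] xor  r1, r4, r2 → r1=0x0d
body[2] add  r2, r1, r3 → r2=0x84
body[3] sub  r1, r3, #3 → r1=0x74
body[4] add  r0, r0, #31 → r0=0xa6
epilogue: pop r0=0x87, sp=0xcd
r0 is callee-saved → restored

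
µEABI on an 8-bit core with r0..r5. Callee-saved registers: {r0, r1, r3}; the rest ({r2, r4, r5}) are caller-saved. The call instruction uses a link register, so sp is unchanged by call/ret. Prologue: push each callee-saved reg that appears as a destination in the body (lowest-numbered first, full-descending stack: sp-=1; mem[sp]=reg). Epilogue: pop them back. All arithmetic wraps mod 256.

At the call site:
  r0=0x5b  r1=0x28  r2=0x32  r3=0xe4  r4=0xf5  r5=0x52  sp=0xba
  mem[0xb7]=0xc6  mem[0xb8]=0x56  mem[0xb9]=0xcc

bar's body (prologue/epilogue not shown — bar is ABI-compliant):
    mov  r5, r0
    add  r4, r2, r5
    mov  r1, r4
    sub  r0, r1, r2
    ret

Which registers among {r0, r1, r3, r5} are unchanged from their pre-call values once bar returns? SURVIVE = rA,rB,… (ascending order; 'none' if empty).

prologue: push r0 -> mem[0xb9]=0x5b, sp=0xb9
prologue: push r1 -> mem[0xb8]=0x28, sp=0xb8
body[0] mov  r5, r0 -> r5=0x5b
body[1] add  r4, r2, r5 -> r4=0x8d
body[2] mov  r1, r4 -> r1=0x8d
body[3] sub  r0, r1, r2 -> r0=0x5b
epilogue: pop r1=0x28, sp=0xb9
epilogue: pop r0=0x5b, sp=0xba
r0: callee-saved, written=True
r1: callee-saved, written=True
r3: callee-saved, written=False
r5: caller-saved, written=True

SURVIVE = r0,r1,r3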